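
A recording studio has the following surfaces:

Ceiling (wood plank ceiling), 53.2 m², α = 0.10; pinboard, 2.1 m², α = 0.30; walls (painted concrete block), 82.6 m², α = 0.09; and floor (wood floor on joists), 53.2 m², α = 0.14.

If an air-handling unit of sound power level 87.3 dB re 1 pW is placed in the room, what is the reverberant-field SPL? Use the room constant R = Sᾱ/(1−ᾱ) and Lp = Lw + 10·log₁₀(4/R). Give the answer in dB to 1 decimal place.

Σ(Sᵢαᵢ) = 53.2·0.10 + 2.1·0.30 + 82.6·0.09 + 53.2·0.14 = 20.832; total area S = 191.1 m².
ᾱ = 20.832/191.1 = 0.1090; R = Sᾱ/(1−ᾱ) = 20.832/(1−0.1090) = 23.380 m².
Lp = Lw + 10 log₁₀(4/R) = 87.3 -7.67 = 79.6 dB.

79.6 dB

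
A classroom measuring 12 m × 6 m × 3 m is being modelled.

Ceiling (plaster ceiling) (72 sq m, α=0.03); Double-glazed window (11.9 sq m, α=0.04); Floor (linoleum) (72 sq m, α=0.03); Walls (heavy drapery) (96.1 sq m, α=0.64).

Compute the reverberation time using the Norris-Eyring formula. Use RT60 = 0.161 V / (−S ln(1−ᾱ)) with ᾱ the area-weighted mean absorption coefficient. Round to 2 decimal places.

S = Σ Sᵢ = 252.0 sq m.
Absorption A = 72·0.03 + 11.9·0.04 + 72·0.03 + 96.1·0.64 = 66.300 sabins.
Mean coefficient ᾱ = A/S = 0.2631.
Eyring denominator: −S ln(1−ᾱ) = 76.936.
V = 12 × 6 × 3 = 216 m³.
RT60 = 0.161 × 216 / 76.936 = 0.45 s.

0.45 seconds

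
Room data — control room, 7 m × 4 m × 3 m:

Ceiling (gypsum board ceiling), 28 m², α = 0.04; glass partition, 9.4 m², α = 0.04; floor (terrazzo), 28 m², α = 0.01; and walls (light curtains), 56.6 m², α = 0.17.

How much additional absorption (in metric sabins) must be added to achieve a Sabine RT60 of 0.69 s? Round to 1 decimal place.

A₁ = Σ Sᵢαᵢ = 28·0.04 + 9.4·0.04 + 28·0.01 + 56.6·0.17 = 11.398 sabins.
For T = 0.69 s, need A₂ = 0.161·V/T = 0.161·84/0.69 = 19.600 sabins.
Additional absorption ΔA = 19.600 − 11.398 = 8.2 sabins.

8.2 sabins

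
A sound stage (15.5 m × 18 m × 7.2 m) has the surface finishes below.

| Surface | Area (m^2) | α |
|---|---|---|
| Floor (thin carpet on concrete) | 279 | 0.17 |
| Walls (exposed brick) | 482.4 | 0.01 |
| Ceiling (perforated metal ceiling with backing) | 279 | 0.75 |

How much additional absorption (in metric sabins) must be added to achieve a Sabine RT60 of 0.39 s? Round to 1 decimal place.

567.8 sabins

A₁ = Σ Sᵢαᵢ = 279·0.17 + 482.4·0.01 + 279·0.75 = 261.504 sabins.
For T = 0.39 s, need A₂ = 0.161·V/T = 0.161·2008.8/0.39 = 829.274 sabins.
Shortfall: 829.274 − 261.504 = 567.8 sabins.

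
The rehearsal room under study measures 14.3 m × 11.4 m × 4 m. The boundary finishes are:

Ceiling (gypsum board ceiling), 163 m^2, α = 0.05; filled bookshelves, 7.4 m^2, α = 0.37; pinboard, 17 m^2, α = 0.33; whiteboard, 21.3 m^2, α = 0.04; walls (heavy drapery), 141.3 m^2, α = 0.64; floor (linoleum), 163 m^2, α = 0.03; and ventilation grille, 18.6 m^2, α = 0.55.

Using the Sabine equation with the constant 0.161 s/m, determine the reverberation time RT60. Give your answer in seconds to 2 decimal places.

A = Σ Sᵢαᵢ = 163×0.05 + 7.4×0.37 + 17×0.33 + 21.3×0.04 + 141.3×0.64 + 163×0.03 + 18.6×0.55 = 122.902 sabins.
Volume V = 14.3 × 11.4 × 4 = 652.08 m³.
Sabine: RT60 = 0.161 × 652.08 / 122.902 = 0.85 s.

0.85 s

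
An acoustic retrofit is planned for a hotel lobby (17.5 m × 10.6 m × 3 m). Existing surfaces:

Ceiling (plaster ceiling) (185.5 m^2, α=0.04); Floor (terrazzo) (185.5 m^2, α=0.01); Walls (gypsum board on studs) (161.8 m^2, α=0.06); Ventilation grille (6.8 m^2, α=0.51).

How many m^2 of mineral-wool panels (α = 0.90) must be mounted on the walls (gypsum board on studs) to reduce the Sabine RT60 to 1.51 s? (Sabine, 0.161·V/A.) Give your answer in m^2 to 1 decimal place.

43.9

A₁ = Σ Sᵢαᵢ = 185.5·0.04 + 185.5·0.01 + 161.8·0.06 + 6.8·0.51 = 22.451 sabins.
V = 556.5 m³. Target absorption A₂ = 0.161 × 556.5 / 1.51 = 59.335 sabins.
Absorption to add: 59.335 − 22.451 = 36.884 sabins.
Each m^2 of panel replacing the walls (gypsum board on studs) adds (0.90 − 0.06) = 0.84 sabins.
Area = ΔA/Δα = 36.884/0.84 = 43.9 m^2.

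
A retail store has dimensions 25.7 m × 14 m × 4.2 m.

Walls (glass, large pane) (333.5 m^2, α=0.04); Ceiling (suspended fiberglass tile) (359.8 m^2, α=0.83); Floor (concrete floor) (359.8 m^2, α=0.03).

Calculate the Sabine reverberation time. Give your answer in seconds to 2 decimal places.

0.75 sec

Equivalent absorption area: A = 333.5*0.04 + 359.8*0.83 + 359.8*0.03 = 322.768 m^2.
V = 25.7·14·4.2 = 1511.16 m³.
T = 0.161 V/A = 0.161·1511.16/322.768 = 0.75 s.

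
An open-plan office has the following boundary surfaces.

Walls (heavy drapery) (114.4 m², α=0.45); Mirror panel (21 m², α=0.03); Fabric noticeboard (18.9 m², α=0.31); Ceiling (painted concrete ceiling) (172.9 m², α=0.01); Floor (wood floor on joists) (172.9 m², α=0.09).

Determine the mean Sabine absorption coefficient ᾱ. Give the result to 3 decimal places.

0.150

S = Σ Sᵢ = 114.4 + 21 + 18.9 + 172.9 + 172.9 = 500.1 m².
Weighted sum Σ Sα = 75.259.
ᾱ = A/S = 0.150.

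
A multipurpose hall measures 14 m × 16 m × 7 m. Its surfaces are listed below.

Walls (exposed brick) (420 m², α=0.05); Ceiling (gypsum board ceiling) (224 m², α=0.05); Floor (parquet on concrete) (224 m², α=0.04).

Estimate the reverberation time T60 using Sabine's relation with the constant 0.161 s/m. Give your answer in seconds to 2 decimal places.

Equivalent absorption area: A = 420·0.05 + 224·0.05 + 224·0.04 = 41.160 m².
Room volume: 1568 m³.
T = 0.161 V/A = 0.161·1568/41.160 = 6.13 s.

6.13 sec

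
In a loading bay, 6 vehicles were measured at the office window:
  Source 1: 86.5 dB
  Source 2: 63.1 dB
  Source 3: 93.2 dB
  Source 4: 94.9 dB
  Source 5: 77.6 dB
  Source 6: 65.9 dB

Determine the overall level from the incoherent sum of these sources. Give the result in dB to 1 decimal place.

97.6 dB

Converting to relative power and adding: 10^(86.5/10) + 10^(63.1/10) + 10^(93.2/10) + 10^(94.9/10) + 10^(77.6/10) + 10^(65.9/10) = 5.69e+09.
Back to dB: 10·log₁₀ Σ = 97.6 dB.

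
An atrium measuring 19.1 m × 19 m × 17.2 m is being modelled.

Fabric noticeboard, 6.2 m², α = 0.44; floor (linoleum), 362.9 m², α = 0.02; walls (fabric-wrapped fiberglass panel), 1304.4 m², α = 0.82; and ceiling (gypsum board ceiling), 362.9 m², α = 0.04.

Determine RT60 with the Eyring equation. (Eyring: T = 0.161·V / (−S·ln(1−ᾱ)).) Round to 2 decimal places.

0.64 s

Total surface area S = 6.2 + 362.9 + 1304.4 + 362.9 = 2036.4 m².
Σ(Sᵢαᵢ) = 6.2×0.44 + 362.9×0.02 + 1304.4×0.82 + 362.9×0.04 = 1094.110.
Mean coefficient ᾱ = A/S = 0.5373.
Eyring denominator: −S ln(1−ᾱ) = 1569.405.
V = 19.1 × 19 × 17.2 = 6241.88 m³.
RT60 = 0.161 × 6241.88 / 1569.405 = 0.64 s.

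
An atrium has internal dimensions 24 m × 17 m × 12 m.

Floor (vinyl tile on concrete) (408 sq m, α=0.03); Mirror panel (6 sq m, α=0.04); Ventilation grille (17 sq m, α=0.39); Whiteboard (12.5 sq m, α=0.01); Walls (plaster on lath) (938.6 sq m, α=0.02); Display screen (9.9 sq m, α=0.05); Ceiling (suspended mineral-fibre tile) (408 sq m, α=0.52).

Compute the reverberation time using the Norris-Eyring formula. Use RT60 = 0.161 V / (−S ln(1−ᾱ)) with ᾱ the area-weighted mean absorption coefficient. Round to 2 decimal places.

Total surface area S = 408 + 6 + 17 + 12.5 + 938.6 + 9.9 + 408 = 1800.0 sq m.
Σ(Sᵢαᵢ) = 408·0.03 + 6·0.04 + 17·0.39 + 12.5·0.01 + 938.6·0.02 + 9.9·0.05 + 408·0.52 = 250.662.
ᾱ = 250.662 / 1800.0 = 0.1393.
Eyring denominator: −S ln(1−ᾱ) = 270.017.
V = 24 × 17 × 12 = 4896 m³.
RT60 = 0.161 × 4896 / 270.017 = 2.92 s.

2.92 s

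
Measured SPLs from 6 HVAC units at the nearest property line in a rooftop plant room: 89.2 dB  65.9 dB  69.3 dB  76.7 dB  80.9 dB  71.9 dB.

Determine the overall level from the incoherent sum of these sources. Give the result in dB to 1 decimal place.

Σ 10^(Lᵢ/10) = 1.029e+09.
Back to dB: 10·log₁₀ Σ = 90.1 dB.

90.1 dB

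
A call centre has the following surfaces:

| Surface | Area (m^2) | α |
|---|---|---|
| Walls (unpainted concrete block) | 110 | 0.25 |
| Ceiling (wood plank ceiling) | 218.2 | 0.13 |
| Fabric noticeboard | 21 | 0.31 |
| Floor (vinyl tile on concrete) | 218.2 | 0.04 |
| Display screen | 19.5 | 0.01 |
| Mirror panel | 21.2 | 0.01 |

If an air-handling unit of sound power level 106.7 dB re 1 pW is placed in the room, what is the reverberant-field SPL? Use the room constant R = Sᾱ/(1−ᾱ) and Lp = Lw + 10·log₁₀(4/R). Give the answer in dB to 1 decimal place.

93.6 dB

A = 71.511 sabins; S = 608.1 m^2.
ᾱ = 0.1176, so room constant R = A/(1−ᾱ) = 81.041 m^2.
Lp = Lw + 10 log₁₀(4/R) = 106.7 -13.07 = 93.6 dB.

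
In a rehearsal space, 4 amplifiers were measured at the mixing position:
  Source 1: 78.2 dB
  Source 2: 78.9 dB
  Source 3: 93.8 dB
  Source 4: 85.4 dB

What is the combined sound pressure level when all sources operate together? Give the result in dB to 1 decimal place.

Sum in the linear (power) domain: Σ 10^(Lᵢ/10) = 10^(78.2/10) + 10^(78.9/10) + 10^(93.8/10) + 10^(85.4/10) = 2.889e+09.
Combined level = 10 log₁₀(2.889e+09) = 94.6 dB.

94.6 dB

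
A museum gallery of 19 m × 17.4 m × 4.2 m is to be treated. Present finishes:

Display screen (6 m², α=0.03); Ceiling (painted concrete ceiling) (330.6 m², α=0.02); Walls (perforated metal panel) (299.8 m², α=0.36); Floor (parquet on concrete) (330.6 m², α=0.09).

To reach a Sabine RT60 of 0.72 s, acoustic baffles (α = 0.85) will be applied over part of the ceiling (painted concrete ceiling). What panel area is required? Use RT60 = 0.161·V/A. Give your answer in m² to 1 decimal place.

200.0

Total absorption A₁ = 6·0.03 + 330.6·0.02 + 299.8·0.36 + 330.6·0.09
  = 0.180 + 6.612 + 107.928 + 29.754 = 144.474 m² sabins.
Required A₂ = 0.161·1388.52/0.72 = 310.488 sabins.
ΔA needed = 310.488 − 144.474 = 166.014 sabins.
Each m² of panel replacing the ceiling (painted concrete ceiling) adds (0.85 − 0.02) = 0.83 sabins.
Panel area = 166.014 / 0.83 = 200.0 m².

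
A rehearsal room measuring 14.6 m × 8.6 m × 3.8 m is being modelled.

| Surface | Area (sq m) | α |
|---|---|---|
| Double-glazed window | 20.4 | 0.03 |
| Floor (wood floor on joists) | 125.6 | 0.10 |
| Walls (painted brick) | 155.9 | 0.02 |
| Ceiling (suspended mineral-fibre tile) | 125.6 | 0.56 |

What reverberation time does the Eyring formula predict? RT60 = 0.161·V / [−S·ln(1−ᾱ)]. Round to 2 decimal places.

0.79 seconds

Total surface area S = 20.4 + 125.6 + 155.9 + 125.6 = 427.5 sq m.
Σ(Sᵢαᵢ) = 20.4·0.03 + 125.6·0.10 + 155.9·0.02 + 125.6·0.56 = 86.626.
Mean coefficient ᾱ = A/S = 0.2026.
Eyring denominator: −S ln(1−ᾱ) = 96.786.
V = 14.6 × 8.6 × 3.8 = 477.128 m³.
T = 0.161·V/[−S·ln(1−ᾱ)] = 0.161·477.128/96.786 = 0.79 s.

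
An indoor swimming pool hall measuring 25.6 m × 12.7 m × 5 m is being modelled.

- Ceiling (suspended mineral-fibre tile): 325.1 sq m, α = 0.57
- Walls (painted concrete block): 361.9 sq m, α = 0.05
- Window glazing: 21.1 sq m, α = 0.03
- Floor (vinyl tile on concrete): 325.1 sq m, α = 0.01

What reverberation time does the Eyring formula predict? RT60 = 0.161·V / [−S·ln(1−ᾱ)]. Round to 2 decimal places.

Total surface area S = 325.1 + 361.9 + 21.1 + 325.1 = 1033.2 sq m.
Σ(Sᵢαᵢ) = 325.1·0.57 + 361.9·0.05 + 21.1·0.03 + 325.1·0.01 = 207.286.
ᾱ = 207.286 / 1033.2 = 0.2006.
Eyring denominator: −S ln(1−ᾱ) = 231.327.
V = 25.6 × 12.7 × 5 = 1625.6 m³.
RT60 = 0.161 × 1625.6 / 231.327 = 1.13 s.

1.13 sec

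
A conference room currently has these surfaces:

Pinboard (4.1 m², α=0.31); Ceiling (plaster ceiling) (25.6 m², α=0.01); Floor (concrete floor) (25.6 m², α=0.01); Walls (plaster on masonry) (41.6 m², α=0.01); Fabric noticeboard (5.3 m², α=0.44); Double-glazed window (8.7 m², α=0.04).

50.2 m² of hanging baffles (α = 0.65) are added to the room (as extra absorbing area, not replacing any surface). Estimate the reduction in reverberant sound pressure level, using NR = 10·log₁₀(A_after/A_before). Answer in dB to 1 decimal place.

Summing Sᵢαᵢ: 1.271 + 0.256 + 0.256 + 0.416 + 2.332 + 0.348 → A_before = 4.879 sabins.
Added absorption = 50.2 × 0.65 = 32.630 sabins.
New total A_after = 37.509 sabins.
Reduction = 10 log₁₀(A_after/A_before) = 10 log₁₀(7.6878) = 8.9 dB.

8.9 dB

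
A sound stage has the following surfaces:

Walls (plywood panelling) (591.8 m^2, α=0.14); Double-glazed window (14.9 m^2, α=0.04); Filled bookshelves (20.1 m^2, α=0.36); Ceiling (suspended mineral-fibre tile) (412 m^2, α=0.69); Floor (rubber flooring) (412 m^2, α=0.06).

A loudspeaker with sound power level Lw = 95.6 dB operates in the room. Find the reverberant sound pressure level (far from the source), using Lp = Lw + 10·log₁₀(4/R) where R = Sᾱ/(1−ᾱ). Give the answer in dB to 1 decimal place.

Σ(Sᵢαᵢ) = 591.8×0.14 + 14.9×0.04 + 20.1×0.36 + 412×0.69 + 412×0.06 = 399.684; total area S = 1450.8 m^2.
ᾱ = 399.684/1450.8 = 0.2755; R = Sᾱ/(1−ᾱ) = 399.684/(1−0.2755) = 551.669 m^2.
Lp = 95.6 + 10·log₁₀(4/551.669) = 95.6 + (-21.40) = 74.2 dB.

74.2 dB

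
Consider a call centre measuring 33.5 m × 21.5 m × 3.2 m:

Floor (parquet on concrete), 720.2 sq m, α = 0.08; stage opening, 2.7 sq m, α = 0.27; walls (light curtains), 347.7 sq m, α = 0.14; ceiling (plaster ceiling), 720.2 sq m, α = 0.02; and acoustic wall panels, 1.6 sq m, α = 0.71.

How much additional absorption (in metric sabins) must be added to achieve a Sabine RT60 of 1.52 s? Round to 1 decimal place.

121.6 sabins

Summing Sᵢαᵢ: 57.616 + 0.729 + 48.678 + 14.404 + 1.136 → A₁ = 122.563 sabins.
For T = 1.52 s, need A₂ = 0.161·V/T = 0.161·2304.8/1.52 = 244.127 sabins.
Shortfall: 244.127 − 122.563 = 121.6 sabins.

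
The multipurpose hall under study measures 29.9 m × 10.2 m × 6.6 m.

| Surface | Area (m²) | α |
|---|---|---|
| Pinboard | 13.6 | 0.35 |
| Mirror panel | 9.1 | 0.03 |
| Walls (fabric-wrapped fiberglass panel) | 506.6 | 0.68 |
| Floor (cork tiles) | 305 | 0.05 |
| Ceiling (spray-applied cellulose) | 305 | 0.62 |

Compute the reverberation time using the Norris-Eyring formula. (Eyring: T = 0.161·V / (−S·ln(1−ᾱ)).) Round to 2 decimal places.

0.43 sec

Total surface area S = 13.6 + 9.1 + 506.6 + 305 + 305 = 1139.3 m².
Σ(Sᵢαᵢ) = 13.6·0.35 + 9.1·0.03 + 506.6·0.68 + 305·0.05 + 305·0.62 = 553.871.
Mean coefficient ᾱ = A/S = 0.4862.
Eyring denominator: −S ln(1−ᾱ) = 758.684.
V = 29.9 × 10.2 × 6.6 = 2012.868 m³.
T = 0.161·V/[−S·ln(1−ᾱ)] = 0.161·2012.868/758.684 = 0.43 s.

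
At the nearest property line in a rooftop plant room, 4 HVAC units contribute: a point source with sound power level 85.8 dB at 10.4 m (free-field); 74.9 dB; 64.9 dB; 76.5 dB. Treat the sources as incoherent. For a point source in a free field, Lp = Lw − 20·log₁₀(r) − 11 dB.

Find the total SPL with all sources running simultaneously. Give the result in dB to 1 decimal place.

79.0 dB

Source at 10.4 m: Lp = 85.8 − 20·log₁₀(10.4) − 11 = 54.5 dB.
Σ 10^(Lᵢ/10) = 7.894e+07.
L_total = 10·log₁₀(7.894e+07) = 79.0 dB.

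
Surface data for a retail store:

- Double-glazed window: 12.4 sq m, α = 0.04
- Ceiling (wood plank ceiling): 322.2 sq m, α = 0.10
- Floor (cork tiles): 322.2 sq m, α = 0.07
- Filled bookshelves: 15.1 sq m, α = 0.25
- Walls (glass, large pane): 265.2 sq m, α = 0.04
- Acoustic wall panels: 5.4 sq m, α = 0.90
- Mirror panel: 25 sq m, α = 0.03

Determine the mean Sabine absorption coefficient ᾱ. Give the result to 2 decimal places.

S = Σ Sᵢ = 12.4 + 322.2 + 322.2 + 15.1 + 265.2 + 5.4 + 25 = 967.5 sq m.
A = 12.4*0.04 + 322.2*0.10 + 322.2*0.07 + 15.1*0.25 + 265.2*0.04 + 5.4*0.90 + 25*0.03 = 75.263 sabins.
ᾱ = 75.263 / 967.5 = 0.08.

0.08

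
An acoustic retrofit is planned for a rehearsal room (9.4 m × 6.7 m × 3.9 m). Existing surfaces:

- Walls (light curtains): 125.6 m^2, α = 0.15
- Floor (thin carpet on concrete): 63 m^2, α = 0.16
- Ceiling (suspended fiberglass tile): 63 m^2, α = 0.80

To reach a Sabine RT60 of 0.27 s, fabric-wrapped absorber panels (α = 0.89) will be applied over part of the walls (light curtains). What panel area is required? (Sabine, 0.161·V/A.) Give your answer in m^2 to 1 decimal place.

Equivalent absorption area: A₁ = 125.6·0.15 + 63·0.16 + 63·0.80 = 79.320 m^2.
Required A₂ = 0.161·245.622/0.27 = 146.463 sabins.
ΔA needed = 146.463 − 79.320 = 67.143 sabins.
Each m^2 of panel replacing the walls (light curtains) adds (0.89 − 0.15) = 0.74 sabins.
Area = ΔA/Δα = 67.143/0.74 = 90.7 m^2.

90.7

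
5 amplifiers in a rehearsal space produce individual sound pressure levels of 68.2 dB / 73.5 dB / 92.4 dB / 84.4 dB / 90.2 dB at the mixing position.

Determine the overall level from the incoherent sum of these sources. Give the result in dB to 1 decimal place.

Σ 10^(Lᵢ/10) = 3.089e+09.
Back to dB: 10·log₁₀ Σ = 94.9 dB.

94.9 dB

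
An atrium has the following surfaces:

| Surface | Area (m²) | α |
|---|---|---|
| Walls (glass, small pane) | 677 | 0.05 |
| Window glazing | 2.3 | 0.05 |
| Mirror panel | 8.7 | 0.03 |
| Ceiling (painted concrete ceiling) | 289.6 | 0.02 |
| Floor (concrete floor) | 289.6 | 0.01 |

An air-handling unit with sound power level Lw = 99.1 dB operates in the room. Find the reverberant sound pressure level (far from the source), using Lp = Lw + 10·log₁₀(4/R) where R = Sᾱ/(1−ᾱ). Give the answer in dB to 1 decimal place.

A = 42.914 sabins; S = 1267.2 m².
ᾱ = 0.0339, so room constant R = A/(1−ᾱ) = 44.420 m².
Lp = 99.1 + 10·log₁₀(4/44.420) = 99.1 + (-10.46) = 88.6 dB.

88.6 dB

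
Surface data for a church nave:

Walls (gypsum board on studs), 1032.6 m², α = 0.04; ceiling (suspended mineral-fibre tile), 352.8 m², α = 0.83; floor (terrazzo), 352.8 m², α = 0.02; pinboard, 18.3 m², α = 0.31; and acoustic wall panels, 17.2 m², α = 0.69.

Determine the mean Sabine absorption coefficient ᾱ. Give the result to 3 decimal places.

S = Σ Sᵢ = 1032.6 + 352.8 + 352.8 + 18.3 + 17.2 = 1773.7 m².
Σ(Sᵢαᵢ) = 1032.6·0.04 + 352.8·0.83 + 352.8·0.02 + 18.3·0.31 + 17.2·0.69 = 358.725.
ᾱ = 358.725 / 1773.7 = 0.202.

0.202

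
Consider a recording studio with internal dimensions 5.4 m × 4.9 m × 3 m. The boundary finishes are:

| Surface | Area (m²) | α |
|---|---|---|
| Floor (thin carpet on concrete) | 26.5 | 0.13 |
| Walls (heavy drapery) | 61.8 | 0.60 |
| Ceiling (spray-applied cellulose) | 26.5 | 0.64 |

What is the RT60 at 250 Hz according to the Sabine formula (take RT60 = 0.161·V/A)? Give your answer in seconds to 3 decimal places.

0.222 s

Summing Sᵢαᵢ: 3.445 + 37.080 + 16.960 → A = 57.485 sabins.
Volume V = 5.4 × 4.9 × 3 = 79.38 m³.
T = 0.161 V/A = 0.161·79.38/57.485 = 0.222 s.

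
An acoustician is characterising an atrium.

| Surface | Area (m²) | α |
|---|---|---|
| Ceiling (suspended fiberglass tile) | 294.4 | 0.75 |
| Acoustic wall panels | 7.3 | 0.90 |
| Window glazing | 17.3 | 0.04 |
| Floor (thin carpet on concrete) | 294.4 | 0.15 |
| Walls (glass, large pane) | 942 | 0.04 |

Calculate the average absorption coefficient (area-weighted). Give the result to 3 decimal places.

0.199

S = Σ Sᵢ = 294.4 + 7.3 + 17.3 + 294.4 + 942 = 1555.4 m².
Σ(Sᵢαᵢ) = 294.4·0.75 + 7.3·0.90 + 17.3·0.04 + 294.4·0.15 + 942·0.04 = 309.902.
ᾱ = A/S = 0.199.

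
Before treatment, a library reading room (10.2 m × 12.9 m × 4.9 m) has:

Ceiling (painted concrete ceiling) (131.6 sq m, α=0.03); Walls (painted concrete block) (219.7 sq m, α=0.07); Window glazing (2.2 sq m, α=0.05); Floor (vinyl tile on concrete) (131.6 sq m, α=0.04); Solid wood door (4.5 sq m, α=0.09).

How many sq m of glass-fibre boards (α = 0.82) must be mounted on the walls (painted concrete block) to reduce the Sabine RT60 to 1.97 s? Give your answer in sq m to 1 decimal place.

A₁ = Σ Sᵢαᵢ = 131.6×0.03 + 219.7×0.07 + 2.2×0.05 + 131.6×0.04 + 4.5×0.09 = 25.106 sabins.
Required A₂ = 0.161·644.742/1.97 = 52.692 sabins.
ΔA needed = 52.692 − 25.106 = 27.586 sabins.
Net gain per sq m: Δα = 0.82 − 0.07 = 0.75.
Area = ΔA/Δα = 27.586/0.75 = 36.8 sq m.

36.8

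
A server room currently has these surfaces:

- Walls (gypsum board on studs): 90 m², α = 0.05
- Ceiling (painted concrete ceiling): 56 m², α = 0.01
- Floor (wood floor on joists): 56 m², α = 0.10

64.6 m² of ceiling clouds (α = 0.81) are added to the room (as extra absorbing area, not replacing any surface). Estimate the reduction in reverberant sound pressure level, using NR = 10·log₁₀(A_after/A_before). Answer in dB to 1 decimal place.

Summing Sᵢαᵢ: 4.500 + 0.560 + 5.600 → A_before = 10.660 sabins.
Added absorption = 64.6 × 0.81 = 52.326 sabins.
New total A_after = 62.986 sabins.
Reduction = 10 log₁₀(A_after/A_before) = 10 log₁₀(5.9086) = 7.7 dB.

7.7 dB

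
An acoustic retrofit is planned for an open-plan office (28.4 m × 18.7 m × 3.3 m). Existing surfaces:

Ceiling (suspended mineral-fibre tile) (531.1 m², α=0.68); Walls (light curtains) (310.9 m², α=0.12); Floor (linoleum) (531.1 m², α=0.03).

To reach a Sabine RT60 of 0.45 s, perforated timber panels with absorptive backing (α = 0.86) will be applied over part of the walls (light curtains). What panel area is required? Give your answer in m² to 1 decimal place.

287.4

Total absorption A₁ = 531.1*0.68 + 310.9*0.12 + 531.1*0.03
  = 361.148 + 37.308 + 15.933 = 414.389 m² sabins.
Required A₂ = 0.161·1752.564/0.45 = 627.028 sabins.
ΔA needed = 627.028 − 414.389 = 212.639 sabins.
Each m² of panel replacing the walls (light curtains) adds (0.86 − 0.12) = 0.74 sabins.
Area = ΔA/Δα = 212.639/0.74 = 287.4 m².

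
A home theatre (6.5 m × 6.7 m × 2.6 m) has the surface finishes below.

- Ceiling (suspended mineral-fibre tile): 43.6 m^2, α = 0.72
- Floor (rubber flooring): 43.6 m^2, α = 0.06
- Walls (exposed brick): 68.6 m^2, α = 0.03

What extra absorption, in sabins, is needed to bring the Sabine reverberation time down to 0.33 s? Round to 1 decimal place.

19.2 sabins

Summing Sᵢαᵢ: 31.392 + 2.616 + 2.058 → A₁ = 36.066 sabins.
For T = 0.33 s, need A₂ = 0.161·V/T = 0.161·113.23/0.33 = 55.243 sabins.
Shortfall: 55.243 − 36.066 = 19.2 sabins.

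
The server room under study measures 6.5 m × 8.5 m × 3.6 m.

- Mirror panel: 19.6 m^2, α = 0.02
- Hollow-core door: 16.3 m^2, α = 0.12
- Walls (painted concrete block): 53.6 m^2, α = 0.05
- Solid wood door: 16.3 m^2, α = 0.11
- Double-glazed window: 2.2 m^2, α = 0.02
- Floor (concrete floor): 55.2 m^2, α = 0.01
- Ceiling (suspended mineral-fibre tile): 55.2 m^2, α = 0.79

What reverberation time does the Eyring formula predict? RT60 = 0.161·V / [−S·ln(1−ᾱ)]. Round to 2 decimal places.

Total surface area S = 19.6 + 16.3 + 53.6 + 16.3 + 2.2 + 55.2 + 55.2 = 218.4 m^2.
Σ(Sᵢαᵢ) = 19.6·0.02 + 16.3·0.12 + 53.6·0.05 + 16.3·0.11 + 2.2·0.02 + 55.2·0.01 + 55.2·0.79 = 51.025.
Mean coefficient ᾱ = A/S = 0.2336.
−S·ln(1−ᾱ) = −218.4 × ln(1 − 0.2336) = 58.106.
V = 6.5 × 8.5 × 3.6 = 198.9 m³.
RT60 = 0.161 × 198.9 / 58.106 = 0.55 s.

0.55 sec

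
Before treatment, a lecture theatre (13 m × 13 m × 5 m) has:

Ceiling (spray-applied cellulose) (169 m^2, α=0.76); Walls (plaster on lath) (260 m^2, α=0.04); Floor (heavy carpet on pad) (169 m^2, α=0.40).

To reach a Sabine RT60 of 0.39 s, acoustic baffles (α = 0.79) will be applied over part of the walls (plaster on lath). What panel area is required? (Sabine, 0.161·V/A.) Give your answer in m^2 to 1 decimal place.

189.9

Summing Sᵢαᵢ: 128.440 + 10.400 + 67.600 → A₁ = 206.440 sabins.
Required A₂ = 0.161·845/0.39 = 348.833 sabins.
Absorption to add: 348.833 − 206.440 = 142.393 sabins.
Each m^2 of panel replacing the walls (plaster on lath) adds (0.79 − 0.04) = 0.75 sabins.
Area = ΔA/Δα = 142.393/0.75 = 189.9 m^2.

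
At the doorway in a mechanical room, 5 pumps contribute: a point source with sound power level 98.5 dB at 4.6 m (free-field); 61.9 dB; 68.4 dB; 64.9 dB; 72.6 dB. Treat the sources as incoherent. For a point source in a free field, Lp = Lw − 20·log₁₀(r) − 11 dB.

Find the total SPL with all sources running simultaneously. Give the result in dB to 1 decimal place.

77.5 dB

Source at 4.6 m: Lp = 98.5 − 20·log₁₀(4.6) − 11 = 74.2 dB.
Sum in the linear (power) domain: Σ 10^(Lᵢ/10) = 10^(74.2/10) + 10^(61.9/10) + 10^(68.4/10) + 10^(64.9/10) + 10^(72.6/10) = 5.606e+07.
Combined level = 10 log₁₀(5.606e+07) = 77.5 dB.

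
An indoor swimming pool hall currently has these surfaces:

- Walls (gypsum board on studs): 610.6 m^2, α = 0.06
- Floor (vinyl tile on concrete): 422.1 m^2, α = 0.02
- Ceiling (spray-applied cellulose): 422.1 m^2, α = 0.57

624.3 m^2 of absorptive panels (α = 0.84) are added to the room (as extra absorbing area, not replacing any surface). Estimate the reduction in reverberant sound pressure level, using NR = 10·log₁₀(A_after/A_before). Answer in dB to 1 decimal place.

4.5 dB

Total absorption A_before = 610.6*0.06 + 422.1*0.02 + 422.1*0.57
  = 36.636 + 8.442 + 240.597 = 285.675 m^2 sabins.
Treatment contributes 624.3·0.84 = 524.412 sabins.
A_after = 285.675 + 524.412 = 810.087 sabins.
Reduction = 10 log₁₀(A_after/A_before) = 10 log₁₀(2.8357) = 4.5 dB.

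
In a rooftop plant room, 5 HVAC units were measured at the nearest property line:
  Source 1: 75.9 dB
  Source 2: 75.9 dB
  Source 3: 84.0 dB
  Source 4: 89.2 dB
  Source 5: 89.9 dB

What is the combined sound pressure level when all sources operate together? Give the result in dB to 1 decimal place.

93.3 dB

Sum in the linear (power) domain: Σ 10^(Lᵢ/10) = 10^(75.9/10) + 10^(75.9/10) + 10^(84.0/10) + 10^(89.2/10) + 10^(89.9/10) = 2.138e+09.
Combined level = 10 log₁₀(2.138e+09) = 93.3 dB.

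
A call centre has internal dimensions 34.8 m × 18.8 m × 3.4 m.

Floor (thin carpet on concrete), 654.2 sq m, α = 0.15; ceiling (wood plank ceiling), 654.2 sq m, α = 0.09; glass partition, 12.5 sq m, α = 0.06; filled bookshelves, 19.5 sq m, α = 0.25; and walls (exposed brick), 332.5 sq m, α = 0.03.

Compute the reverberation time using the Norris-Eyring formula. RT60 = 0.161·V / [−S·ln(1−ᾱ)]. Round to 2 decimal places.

S = Σ Sᵢ = 1672.9 sq m.
Absorption A = 654.2·0.15 + 654.2·0.09 + 12.5·0.06 + 19.5·0.25 + 332.5·0.03 = 172.608 sabins.
ᾱ = 172.608 / 1672.9 = 0.1032.
Eyring denominator: −S ln(1−ᾱ) = 182.216.
V = 34.8 × 18.8 × 3.4 = 2224.416 m³.
RT60 = 0.161 × 2224.416 / 182.216 = 1.97 s.

1.97 sec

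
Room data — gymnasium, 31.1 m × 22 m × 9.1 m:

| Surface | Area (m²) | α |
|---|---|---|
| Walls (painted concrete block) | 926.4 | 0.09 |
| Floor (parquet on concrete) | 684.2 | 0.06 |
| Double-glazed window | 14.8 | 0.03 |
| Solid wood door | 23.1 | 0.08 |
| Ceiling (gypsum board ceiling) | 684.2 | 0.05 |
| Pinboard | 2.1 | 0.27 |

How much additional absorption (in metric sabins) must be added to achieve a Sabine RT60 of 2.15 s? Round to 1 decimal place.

Equivalent absorption area: A₁ = 926.4×0.09 + 684.2×0.06 + 14.8×0.03 + 23.1×0.08 + 684.2×0.05 + 2.1×0.27 = 161.497 m².
Target A₂ = 0.161·6226.22/2.15 = 466.243 sabins (V = 6226.22 m³).
ΔA = A₂ − A₁ = 466.243 − 161.497 = 304.7 sabins.

304.7 sabins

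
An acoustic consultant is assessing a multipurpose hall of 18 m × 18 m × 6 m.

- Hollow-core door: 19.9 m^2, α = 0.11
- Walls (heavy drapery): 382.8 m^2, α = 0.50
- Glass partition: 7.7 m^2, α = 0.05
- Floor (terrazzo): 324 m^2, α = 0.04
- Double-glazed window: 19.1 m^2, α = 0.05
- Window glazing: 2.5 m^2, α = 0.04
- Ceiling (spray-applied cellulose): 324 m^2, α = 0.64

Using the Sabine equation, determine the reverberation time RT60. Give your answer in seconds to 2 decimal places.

0.75 s

Equivalent absorption area: A = 19.9×0.11 + 382.8×0.50 + 7.7×0.05 + 324×0.04 + 19.1×0.05 + 2.5×0.04 + 324×0.64 = 415.349 m^2.
Volume V = 18 × 18 × 6 = 1944 m³.
RT60 = 0.161 · V / A = 0.161 × 1944 / 415.349 = 0.75 s.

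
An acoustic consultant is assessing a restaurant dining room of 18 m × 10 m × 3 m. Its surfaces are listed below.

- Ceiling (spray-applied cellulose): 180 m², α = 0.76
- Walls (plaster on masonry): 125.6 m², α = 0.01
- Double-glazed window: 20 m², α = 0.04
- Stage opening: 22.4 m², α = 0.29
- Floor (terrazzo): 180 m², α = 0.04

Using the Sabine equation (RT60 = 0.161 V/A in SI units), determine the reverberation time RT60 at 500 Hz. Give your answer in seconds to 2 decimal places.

0.57 sec

A = Σ Sᵢαᵢ = 180·0.76 + 125.6·0.01 + 20·0.04 + 22.4·0.29 + 180·0.04 = 152.552 sabins.
Room volume: 540 m³.
Sabine: RT60 = 0.161 × 540 / 152.552 = 0.57 s.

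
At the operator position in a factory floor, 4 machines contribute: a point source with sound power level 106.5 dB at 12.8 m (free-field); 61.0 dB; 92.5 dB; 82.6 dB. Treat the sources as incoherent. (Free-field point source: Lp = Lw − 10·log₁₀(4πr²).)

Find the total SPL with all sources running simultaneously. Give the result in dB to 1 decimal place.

Source at 12.8 m: Lp = 106.5 − 10·log₁₀(4π·12.8²) = 106.5 − 10·log₁₀(2058.874) = 73.4 dB.
Σ 10^(Lᵢ/10) = 1.983e+09.
Combined level = 10 log₁₀(1.983e+09) = 93.0 dB.

93.0 dB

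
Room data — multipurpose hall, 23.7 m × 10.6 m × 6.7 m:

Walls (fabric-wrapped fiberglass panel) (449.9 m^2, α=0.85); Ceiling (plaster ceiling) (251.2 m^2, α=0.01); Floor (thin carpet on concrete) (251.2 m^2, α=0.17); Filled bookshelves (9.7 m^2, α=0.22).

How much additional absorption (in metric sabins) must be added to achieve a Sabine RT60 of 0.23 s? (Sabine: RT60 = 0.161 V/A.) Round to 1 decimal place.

748.5 sabins

Summing Sᵢαᵢ: 382.415 + 2.512 + 42.704 + 2.134 → A₁ = 429.765 sabins.
V = 1683.174 m³. Required absorption A₂ = 0.161 × 1683.174 / 0.23 = 1178.222 sabins.
Shortfall: 1178.222 − 429.765 = 748.5 sabins.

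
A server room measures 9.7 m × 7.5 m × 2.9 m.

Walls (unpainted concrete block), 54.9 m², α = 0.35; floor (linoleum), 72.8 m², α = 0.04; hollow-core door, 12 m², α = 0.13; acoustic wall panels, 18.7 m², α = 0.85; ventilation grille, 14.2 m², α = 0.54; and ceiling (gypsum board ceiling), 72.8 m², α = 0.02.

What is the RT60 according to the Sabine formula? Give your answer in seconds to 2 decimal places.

0.70 s

A = Σ Sᵢαᵢ = 54.9×0.35 + 72.8×0.04 + 12×0.13 + 18.7×0.85 + 14.2×0.54 + 72.8×0.02 = 48.706 sabins.
Volume V = 9.7 × 7.5 × 2.9 = 210.975 m³.
T = 0.161 V/A = 0.161·210.975/48.706 = 0.70 s.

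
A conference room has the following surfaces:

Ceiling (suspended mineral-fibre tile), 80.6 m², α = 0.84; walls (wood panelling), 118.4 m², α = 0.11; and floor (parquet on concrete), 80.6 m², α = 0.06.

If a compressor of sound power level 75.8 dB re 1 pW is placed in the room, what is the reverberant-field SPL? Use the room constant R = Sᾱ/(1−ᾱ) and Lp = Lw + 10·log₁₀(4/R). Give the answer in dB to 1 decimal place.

A = 85.564 sabins; S = 279.6 m².
ᾱ = 0.3060, so room constant R = A/(1−ᾱ) = 123.291 m².
Lp = Lw + 10 log₁₀(4/R) = 75.8 -14.89 = 60.9 dB.

60.9 dB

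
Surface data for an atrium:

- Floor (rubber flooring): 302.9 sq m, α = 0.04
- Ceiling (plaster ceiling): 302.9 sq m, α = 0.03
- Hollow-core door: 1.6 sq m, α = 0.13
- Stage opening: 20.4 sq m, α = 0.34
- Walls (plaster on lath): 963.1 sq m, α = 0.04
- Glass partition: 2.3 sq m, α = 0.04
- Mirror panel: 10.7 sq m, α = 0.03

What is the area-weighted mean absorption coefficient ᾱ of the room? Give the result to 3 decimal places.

Total surface area S = 1603.9 sq m.
Weighted sum Σ Sα = 67.284.
ᾱ = 67.284 / 1603.9 = 0.042.

0.042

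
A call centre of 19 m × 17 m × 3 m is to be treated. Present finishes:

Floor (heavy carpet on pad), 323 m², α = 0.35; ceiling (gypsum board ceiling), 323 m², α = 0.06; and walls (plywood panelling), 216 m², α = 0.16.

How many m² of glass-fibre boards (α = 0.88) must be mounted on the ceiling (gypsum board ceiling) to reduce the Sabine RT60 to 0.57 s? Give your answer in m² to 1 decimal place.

Equivalent absorption area: A₁ = 323·0.35 + 323·0.06 + 216·0.16 = 166.990 m².
Required A₂ = 0.161·969/0.57 = 273.700 sabins.
Absorption to add: 273.700 − 166.990 = 106.710 sabins.
Each m² of panel replacing the ceiling (gypsum board ceiling) adds (0.88 − 0.06) = 0.82 sabins.
Panel area = 106.710 / 0.82 = 130.1 m².

130.1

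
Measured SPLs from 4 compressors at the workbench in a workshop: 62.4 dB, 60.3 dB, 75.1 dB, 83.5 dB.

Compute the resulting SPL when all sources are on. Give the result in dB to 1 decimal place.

Σ 10^(Lᵢ/10) = 2.59e+08.
Combined level = 10 log₁₀(2.59e+08) = 84.1 dB.

84.1 dB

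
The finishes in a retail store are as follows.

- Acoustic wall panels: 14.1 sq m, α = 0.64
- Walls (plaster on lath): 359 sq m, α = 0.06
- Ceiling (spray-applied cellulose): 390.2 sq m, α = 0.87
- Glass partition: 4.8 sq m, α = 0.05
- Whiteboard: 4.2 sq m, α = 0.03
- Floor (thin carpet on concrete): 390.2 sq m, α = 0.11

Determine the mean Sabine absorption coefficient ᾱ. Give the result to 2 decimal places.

0.36

Total surface area S = 1162.5 sq m.
Weighted sum Σ Sα = 413.326.
ᾱ = 413.326 / 1162.5 = 0.36.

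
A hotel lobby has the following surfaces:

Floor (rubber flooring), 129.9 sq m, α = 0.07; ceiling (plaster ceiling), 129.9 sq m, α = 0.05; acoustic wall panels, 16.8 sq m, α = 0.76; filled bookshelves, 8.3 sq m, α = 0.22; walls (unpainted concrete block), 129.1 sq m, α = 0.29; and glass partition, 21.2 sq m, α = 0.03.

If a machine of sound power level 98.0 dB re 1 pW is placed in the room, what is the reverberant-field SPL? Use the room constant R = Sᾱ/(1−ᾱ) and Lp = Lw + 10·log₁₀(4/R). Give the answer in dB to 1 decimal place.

A = 68.257 sabins; S = 435.2 sq m.
ᾱ = 68.257/435.2 = 0.1568; R = Sᾱ/(1−ᾱ) = 68.257/(1−0.1568) = 80.950 sq m.
Lp = Lw + 10 log₁₀(4/R) = 98.0 -13.06 = 84.9 dB.

84.9 dB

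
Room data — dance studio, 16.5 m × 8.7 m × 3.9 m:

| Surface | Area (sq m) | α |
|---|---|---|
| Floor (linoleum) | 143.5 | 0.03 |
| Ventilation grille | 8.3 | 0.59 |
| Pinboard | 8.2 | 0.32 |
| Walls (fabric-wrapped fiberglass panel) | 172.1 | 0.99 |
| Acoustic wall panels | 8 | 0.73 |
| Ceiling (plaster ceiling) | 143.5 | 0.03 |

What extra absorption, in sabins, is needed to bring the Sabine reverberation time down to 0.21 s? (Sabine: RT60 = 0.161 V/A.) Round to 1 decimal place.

236.9 sabins

Total absorption A₁ = 143.5·0.03 + 8.3·0.59 + 8.2·0.32 + 172.1·0.99 + 8·0.73 + 143.5·0.03
  = 4.305 + 4.897 + 2.624 + 170.379 + 5.840 + 4.305 = 192.350 sq m sabins.
Target A₂ = 0.161·559.845/0.21 = 429.215 sabins (V = 559.845 m³).
ΔA = A₂ − A₁ = 429.215 − 192.350 = 236.9 sabins.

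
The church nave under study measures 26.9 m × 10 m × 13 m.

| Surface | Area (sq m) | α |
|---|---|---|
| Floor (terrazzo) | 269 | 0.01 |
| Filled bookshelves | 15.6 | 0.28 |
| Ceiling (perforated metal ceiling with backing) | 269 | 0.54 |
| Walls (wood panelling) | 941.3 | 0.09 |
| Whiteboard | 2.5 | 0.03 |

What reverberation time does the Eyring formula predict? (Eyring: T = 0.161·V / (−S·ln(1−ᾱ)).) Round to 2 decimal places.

S = Σ Sᵢ = 1497.4 sq m.
Σ(Sᵢαᵢ) = 269×0.01 + 15.6×0.28 + 269×0.54 + 941.3×0.09 + 2.5×0.03 = 237.110.
Mean coefficient ᾱ = A/S = 0.1583.
Eyring denominator: −S ln(1−ᾱ) = 258.049.
V = 26.9 × 10 × 13 = 3497 m³.
T = 0.161·V/[−S·ln(1−ᾱ)] = 0.161·3497/258.049 = 2.18 s.

2.18 sec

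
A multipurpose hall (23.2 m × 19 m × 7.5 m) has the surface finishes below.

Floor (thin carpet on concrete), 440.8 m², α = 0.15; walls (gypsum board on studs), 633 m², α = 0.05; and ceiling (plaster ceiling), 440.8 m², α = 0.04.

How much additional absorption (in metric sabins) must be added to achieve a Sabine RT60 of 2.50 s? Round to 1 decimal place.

A₁ = Σ Sᵢαᵢ = 440.8·0.15 + 633·0.05 + 440.8·0.04 = 115.402 sabins.
V = 3306 m³. Required absorption A₂ = 0.161 × 3306 / 2.50 = 212.906 sabins.
ΔA = A₂ − A₁ = 212.906 − 115.402 = 97.5 sabins.

97.5 sabins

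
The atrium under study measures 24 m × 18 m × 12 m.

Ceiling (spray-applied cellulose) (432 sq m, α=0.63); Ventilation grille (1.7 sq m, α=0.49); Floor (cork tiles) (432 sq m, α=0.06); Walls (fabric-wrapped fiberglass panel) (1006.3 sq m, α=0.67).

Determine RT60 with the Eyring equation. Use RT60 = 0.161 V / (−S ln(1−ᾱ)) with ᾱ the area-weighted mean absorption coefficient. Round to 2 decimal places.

0.61 s

Total surface area S = 432 + 1.7 + 432 + 1006.3 = 1872.0 sq m.
Absorption A = 432·0.63 + 1.7·0.49 + 432·0.06 + 1006.3·0.67 = 973.134 sabins.
ᾱ = 973.134 / 1872.0 = 0.5198.
Eyring denominator: −S ln(1−ᾱ) = 1373.210.
V = 24 × 18 × 12 = 5184 m³.
RT60 = 0.161 × 5184 / 1373.210 = 0.61 s.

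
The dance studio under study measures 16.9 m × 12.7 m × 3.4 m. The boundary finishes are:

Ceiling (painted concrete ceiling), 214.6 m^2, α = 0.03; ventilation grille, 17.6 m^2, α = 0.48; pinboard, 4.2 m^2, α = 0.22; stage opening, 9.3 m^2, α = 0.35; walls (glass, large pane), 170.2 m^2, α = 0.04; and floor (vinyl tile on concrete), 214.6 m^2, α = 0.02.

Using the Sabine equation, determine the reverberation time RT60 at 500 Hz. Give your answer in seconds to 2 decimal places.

3.89 sec

Total absorption A = 214.6×0.03 + 17.6×0.48 + 4.2×0.22 + 9.3×0.35 + 170.2×0.04 + 214.6×0.02
  = 6.438 + 8.448 + 0.924 + 3.255 + 6.808 + 4.292 = 30.165 m^2 sabins.
Room volume: 729.742 m³.
Sabine: RT60 = 0.161 × 729.742 / 30.165 = 3.89 s.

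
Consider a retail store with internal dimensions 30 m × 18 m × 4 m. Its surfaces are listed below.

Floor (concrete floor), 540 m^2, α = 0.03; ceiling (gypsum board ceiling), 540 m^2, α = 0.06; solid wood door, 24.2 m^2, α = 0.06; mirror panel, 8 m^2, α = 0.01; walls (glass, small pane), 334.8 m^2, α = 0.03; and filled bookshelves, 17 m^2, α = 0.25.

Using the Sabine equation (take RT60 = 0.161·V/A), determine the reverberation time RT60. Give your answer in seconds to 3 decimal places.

5.398 s

Equivalent absorption area: A = 540×0.03 + 540×0.06 + 24.2×0.06 + 8×0.01 + 334.8×0.03 + 17×0.25 = 64.426 m^2.
V = 30·18·4 = 2160 m³.
RT60 = 0.161 · V / A = 0.161 × 2160 / 64.426 = 5.398 s.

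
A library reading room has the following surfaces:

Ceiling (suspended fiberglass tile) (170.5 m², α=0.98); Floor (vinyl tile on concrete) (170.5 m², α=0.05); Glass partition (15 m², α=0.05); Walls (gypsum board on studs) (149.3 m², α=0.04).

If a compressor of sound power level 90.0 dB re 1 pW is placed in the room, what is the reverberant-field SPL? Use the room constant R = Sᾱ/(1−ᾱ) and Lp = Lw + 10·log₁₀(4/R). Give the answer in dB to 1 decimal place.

Σ(Sᵢαᵢ) = 170.5·0.98 + 170.5·0.05 + 15·0.05 + 149.3·0.04 = 182.337; total area S = 505.3 m².
ᾱ = 182.337/505.3 = 0.3608; R = Sᾱ/(1−ᾱ) = 182.337/(1−0.3608) = 285.258 m².
Lp = Lw + 10 log₁₀(4/R) = 90.0 -18.53 = 71.5 dB.

71.5 dB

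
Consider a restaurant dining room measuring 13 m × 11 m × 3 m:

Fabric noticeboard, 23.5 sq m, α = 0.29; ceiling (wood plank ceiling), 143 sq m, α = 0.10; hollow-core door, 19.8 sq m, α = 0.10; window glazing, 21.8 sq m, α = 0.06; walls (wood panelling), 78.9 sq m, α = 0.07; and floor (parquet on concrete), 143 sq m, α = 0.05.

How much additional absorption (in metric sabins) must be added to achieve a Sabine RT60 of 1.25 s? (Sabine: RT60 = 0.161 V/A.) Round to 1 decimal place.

18.2 sabins

Total absorption A₁ = 23.5×0.29 + 143×0.10 + 19.8×0.10 + 21.8×0.06 + 78.9×0.07 + 143×0.05
  = 6.815 + 14.300 + 1.980 + 1.308 + 5.523 + 7.150 = 37.076 sq m sabins.
V = 429 m³. Required absorption A₂ = 0.161 × 429 / 1.25 = 55.255 sabins.
ΔA = A₂ − A₁ = 55.255 − 37.076 = 18.2 sabins.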